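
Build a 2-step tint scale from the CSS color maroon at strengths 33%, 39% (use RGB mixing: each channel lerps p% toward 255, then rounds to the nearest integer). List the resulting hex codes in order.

CSS maroon is rgb(128, 0, 0).
33%: (128 + 41.91 = 169.91→170, 0 + 84.15 = 84.15→84, 0 + 84.15 = 84.15→84) → #AA5454
39%: (128 + 49.53 = 177.53→178, 0 + 99.45 = 99.45→99, 0 + 99.45 = 99.45→99) → #B26363

#AA5454, #B26363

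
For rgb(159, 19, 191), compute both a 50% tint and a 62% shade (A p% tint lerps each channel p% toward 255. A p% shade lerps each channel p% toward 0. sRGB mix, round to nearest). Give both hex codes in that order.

#cf89df, #3c0749

50% tint:
  R: 159 + 48 = 207 → 207
  G: 19 + 118 = 137 → 137
  B: 191 + 0.5×(255−191) = 191 + 32 = 223 → 223
  → #cf89df
62% shade:
  R: 159 − 98.58 = 60.42 → 60
  G: 19 − 11.78 = 7.22 → 7
  B: 191 + 0.62×(0−191) = 191 − 118.42 = 72.58 → 73
  → #3c0749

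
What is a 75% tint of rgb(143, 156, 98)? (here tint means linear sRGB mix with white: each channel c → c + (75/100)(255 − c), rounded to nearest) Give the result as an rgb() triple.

A 75% tint moves each channel 75% toward 255:
  R: 143 + 84 = 227 → 227
  G: 156 + 0.75×(255−156) = 156 + 74.25 = 230.25 → 230
  B: 98 + 0.75×(255−98) = 98 + 117.75 = 215.75 → 216

rgb(227, 230, 216)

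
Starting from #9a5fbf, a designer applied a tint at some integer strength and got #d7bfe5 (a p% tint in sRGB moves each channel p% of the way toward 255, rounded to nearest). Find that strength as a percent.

60%

#9a5fbf is rgb(154, 95, 191); #d7bfe5 is rgb(215, 191, 229).
On the G channel (widest range): 191 ≈ 95 + (p/100)(255 − 95), so p ≈ 100×(191 − 95)/(255 − 95) = 9600/160 = 60.00.
p = 60 reproduces all three channels after rounding.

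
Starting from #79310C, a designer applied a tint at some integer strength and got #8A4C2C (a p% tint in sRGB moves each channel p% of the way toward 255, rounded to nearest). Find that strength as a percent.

13%

#79310C is rgb(121, 49, 12); #8A4C2C is rgb(138, 76, 44).
On the B channel (widest range): 44 ≈ 12 + (p/100)(255 − 12), so p ≈ 100×(44 − 12)/(255 − 12) = 3200/243 = 13.17.
p = 13 reproduces all three channels after rounding.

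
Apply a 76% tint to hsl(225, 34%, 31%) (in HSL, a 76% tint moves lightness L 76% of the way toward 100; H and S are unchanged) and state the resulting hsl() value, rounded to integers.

hsl(225, 34%, 83%)

L moves 76% from 31 toward 100: 31 + 52.44 = 83.44 → 83.
H and S are unchanged.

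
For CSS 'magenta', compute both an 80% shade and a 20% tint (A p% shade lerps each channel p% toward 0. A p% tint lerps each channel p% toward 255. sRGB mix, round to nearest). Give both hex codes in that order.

#330033, #ff33ff

CSS magenta is rgb(255, 0, 255).
80% shade:
  R: 255 + 0.8×(0−255) = 255 − 204 = 51 → 51
  G: 0 + 0.8×(0−0) = 0 + 0 = 0 → 0
  B: 255 − 204 = 51 → 51
  → #330033
20% tint:
  R: 255 + 0.2×(255−255) = 255 + 0 = 255 → 255
  G: 0 + 51 = 51 → 51
  B: 255 + 0.2×(255−255) = 255 + 0 = 255 → 255
  → #ff33ff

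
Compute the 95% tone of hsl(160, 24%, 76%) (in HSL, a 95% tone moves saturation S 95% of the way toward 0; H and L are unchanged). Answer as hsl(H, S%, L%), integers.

hsl(160, 1%, 76%)

S moves 95% from 24 toward 0: 24 − 22.8 = 1.2 → 1.
H and L are unchanged.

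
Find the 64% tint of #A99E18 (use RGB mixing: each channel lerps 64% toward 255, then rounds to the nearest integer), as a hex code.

#E0DCAC

#A99E18 is rgb(169, 158, 24).
A 64% tint moves each channel 64% toward 255:
  R: 169 + 0.64×(255−169) = 169 + 55.04 = 224.04 → 224
  G: 158 + 0.64×(255−158) = 158 + 62.08 = 220.08 → 220
  B: 24 + 0.64×(255−24) = 24 + 147.84 = 171.84 → 172
rgb(224, 220, 172) = #E0DCAC.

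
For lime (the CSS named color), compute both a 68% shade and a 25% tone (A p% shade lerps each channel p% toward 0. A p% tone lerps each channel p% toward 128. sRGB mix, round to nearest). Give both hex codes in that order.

#005200, #20df20

CSS lime is rgb(0, 255, 0).
68% shade:
  R: 0 + 0.68×(0−0) = 0 + 0 = 0 → 0
  G: 255 − 173.4 = 81.6 → 82
  B: 0 + 0 = 0 → 0
  → #005200
25% tone:
  R: 0 + 0.25×(128−0) = 0 + 32 = 32 → 32
  G: 255 − 31.75 = 223.25 → 223
  B: 0 + 0.25×(128−0) = 0 + 32 = 32 → 32
  → #20df20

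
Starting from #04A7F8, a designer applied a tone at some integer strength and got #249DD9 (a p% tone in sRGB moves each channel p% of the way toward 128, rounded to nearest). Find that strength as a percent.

26%

#04A7F8 is rgb(4, 167, 248); #249DD9 is rgb(36, 157, 217).
On the R channel (widest range): 36 ≈ 4 + (p/100)(128 − 4), so p ≈ 100×(36 − 4)/(128 − 4) = 3200/124 = 25.81.
p = 26 reproduces all three channels after rounding.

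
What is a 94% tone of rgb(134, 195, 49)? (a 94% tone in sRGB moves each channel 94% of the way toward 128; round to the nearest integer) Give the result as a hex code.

#80847b

Per channel, c → c + 0.94(128 − c):
  R: 134 + 0.94×(128−134) = 134 − 5.64 = 128.36 → 128
  G: 195 + 0.94×(128−195) = 195 − 62.98 = 132.02 → 132
  B: 49 + 74.26 = 123.26 → 123
rgb(128, 132, 123) = #80847b.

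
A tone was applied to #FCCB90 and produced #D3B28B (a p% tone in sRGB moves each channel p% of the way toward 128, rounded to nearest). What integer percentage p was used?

33%

#FCCB90 is rgb(252, 203, 144); #D3B28B is rgb(211, 178, 139).
On the R channel (widest range): 211 ≈ 252 + (p/100)(128 − 252), so p ≈ 100×(211 − 252)/(128 − 252) = -4100/-124 = 33.06.
p = 33 reproduces all three channels after rounding.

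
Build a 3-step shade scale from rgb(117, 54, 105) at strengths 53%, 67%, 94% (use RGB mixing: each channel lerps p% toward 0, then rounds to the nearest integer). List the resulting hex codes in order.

53%: (117 − 62.01 = 54.99→55, 54 − 28.62 = 25.38→25, 105 − 55.65 = 49.35→49) → #371931
67%: (117 − 78.39 = 38.61→39, 54 − 36.18 = 17.82→18, 105 − 70.35 = 34.65→35) → #271223
94%: (117 − 109.98 = 7.02→7, 54 − 50.76 = 3.24→3, 105 − 98.7 = 6.3→6) → #070306

#371931, #271223, #070306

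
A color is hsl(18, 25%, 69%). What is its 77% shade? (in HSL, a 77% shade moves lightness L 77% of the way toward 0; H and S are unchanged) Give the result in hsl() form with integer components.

L moves 77% from 69 toward 0: 69 − 53.13 = 15.87 → 16.
H and S are unchanged.

hsl(18, 25%, 16%)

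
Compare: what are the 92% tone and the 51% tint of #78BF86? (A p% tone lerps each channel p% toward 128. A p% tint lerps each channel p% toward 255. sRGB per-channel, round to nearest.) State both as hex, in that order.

#78BF86 is rgb(120, 191, 134).
92% tone:
  R: 120 + 0.92×(128−120) = 120 + 7.36 = 127.36 → 127
  G: 191 − 57.96 = 133.04 → 133
  B: 134 + 0.92×(128−134) = 134 − 5.52 = 128.48 → 128
  → #7F8580
51% tint:
  R: 120 + 0.51×(255−120) = 120 + 68.85 = 188.85 → 189
  G: 191 + 0.51×(255−191) = 191 + 32.64 = 223.64 → 224
  B: 134 + 0.51×(255−134) = 134 + 61.71 = 195.71 → 196
  → #BDE0C4

#7F8580, #BDE0C4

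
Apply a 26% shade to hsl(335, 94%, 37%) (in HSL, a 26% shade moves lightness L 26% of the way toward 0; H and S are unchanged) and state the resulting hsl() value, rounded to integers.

hsl(335, 94%, 27%)

L moves 26% from 37 toward 0: 37 − 9.62 = 27.38 → 27.
H and S are unchanged.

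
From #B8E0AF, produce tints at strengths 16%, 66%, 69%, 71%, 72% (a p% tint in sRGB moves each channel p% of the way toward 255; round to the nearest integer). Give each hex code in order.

#B8E0AF is rgb(184, 224, 175).
16%: (184 + 11.36 = 195.36→195, 224 + 4.96 = 228.96→229, 175 + 12.8 = 187.8→188) → #C3E5BC
66%: (184 + 46.86 = 230.86→231, 224 + 20.46 = 244.46→244, 175 + 52.8 = 227.8→228) → #E7F4E4
69%: (184 + 48.99 = 232.99→233, 224 + 21.39 = 245.39→245, 175 + 55.2 = 230.2→230) → #E9F5E6
71%: (184 + 50.41 = 234.41→234, 224 + 22.01 = 246.01→246, 175 + 56.8 = 231.8→232) → #EAF6E8
72%: (184 + 51.12 = 235.12→235, 224 + 22.32 = 246.32→246, 175 + 57.6 = 232.6→233) → #EBF6E9

#C3E5BC, #E7F4E4, #E9F5E6, #EAF6E8, #EBF6E9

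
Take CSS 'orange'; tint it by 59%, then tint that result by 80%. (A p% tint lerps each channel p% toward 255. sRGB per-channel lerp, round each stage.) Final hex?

#fff8ea

CSS orange is rgb(255, 165, 0).
Per channel, c → c + 0.59(255 − c):
  R: 255 + 0.59×(255−255) = 255 + 0 = 255 → 255
  G: 165 + 0.59×(255−165) = 165 + 53.1 = 218.1 → 218
  B: 0 + 150.45 = 150.45 → 150
After the tint: rgb(255, 218, 150) = #ffda96.
An 80% tint moves each channel 80% toward 255:
  R: 255 + 0 = 255 → 255
  G: 218 + 0.8×(255−218) = 218 + 29.6 = 247.6 → 248
  B: 150 + 0.8×(255−150) = 150 + 84 = 234 → 234
rgb(255, 248, 234) = #fff8ea.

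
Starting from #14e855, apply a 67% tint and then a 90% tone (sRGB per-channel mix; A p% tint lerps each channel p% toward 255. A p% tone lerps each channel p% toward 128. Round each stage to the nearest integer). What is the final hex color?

#14e855 is rgb(20, 232, 85).
A 67% tint moves each channel 67% toward 255:
  R: 20 + 157.45 = 177.45 → 177
  G: 232 + 0.67×(255−232) = 232 + 15.41 = 247.41 → 247
  B: 85 + 0.67×(255−85) = 85 + 113.9 = 198.9 → 199
After the tint: rgb(177, 247, 199) = #b1f7c7.
Lerp each channel 90% toward 128:
  R: 177 − 44.1 = 132.9 → 133
  G: 247 + 0.9×(128−247) = 247 − 107.1 = 139.9 → 140
  B: 199 − 63.9 = 135.1 → 135
rgb(133, 140, 135) = #858c87.

#858c87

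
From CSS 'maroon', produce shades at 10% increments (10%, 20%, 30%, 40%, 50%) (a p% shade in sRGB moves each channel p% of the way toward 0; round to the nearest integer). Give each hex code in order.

#730000, #660000, #5A0000, #4D0000, #400000

CSS maroon is rgb(128, 0, 0).
10%: (128 − 12.8 = 115.2→115, 0→0, 0→0) → #730000
20%: (128 − 25.6 = 102.4→102, 0→0, 0→0) → #660000
30%: (128 − 38.4 = 89.6→90, 0→0, 0→0) → #5A0000
40%: (128 − 51.2 = 76.8→77, 0→0, 0→0) → #4D0000
50%: (128 − 64 = 64→64, 0→0, 0→0) → #400000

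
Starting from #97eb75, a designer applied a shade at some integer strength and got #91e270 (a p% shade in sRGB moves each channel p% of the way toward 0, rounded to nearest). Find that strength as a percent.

4%

#97eb75 is rgb(151, 235, 117); #91e270 is rgb(145, 226, 112).
On the G channel (widest range): 226 ≈ 235 + (p/100)(0 − 235), so p ≈ 100×(226 − 235)/(0 − 235) = -900/-235 = 3.83.
p = 4 reproduces all three channels after rounding.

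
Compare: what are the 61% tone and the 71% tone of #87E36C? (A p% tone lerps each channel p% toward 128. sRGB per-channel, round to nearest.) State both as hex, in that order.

#83A778, #829D7A

#87E36C is rgb(135, 227, 108).
61% tone:
  R: 135 − 4.27 = 130.73 → 131
  G: 227 − 60.39 = 166.61 → 167
  B: 108 + 0.61×(128−108) = 108 + 12.2 = 120.2 → 120
  → #83A778
71% tone:
  R: 135 − 4.97 = 130.03 → 130
  G: 227 − 70.29 = 156.71 → 157
  B: 108 + 14.2 = 122.2 → 122
  → #829D7A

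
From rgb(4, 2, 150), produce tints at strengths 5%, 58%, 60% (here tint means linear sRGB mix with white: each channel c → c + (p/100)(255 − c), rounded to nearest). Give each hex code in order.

5%: (4 + 12.55 = 16.55→17, 2 + 12.65 = 14.65→15, 150 + 5.25 = 155.25→155) → #110F9B
58%: (4 + 145.58 = 149.58→150, 2 + 146.74 = 148.74→149, 150 + 60.9 = 210.9→211) → #9695D3
60%: (4 + 150.6 = 154.6→155, 2 + 151.8 = 153.8→154, 150 + 63 = 213→213) → #9B9AD5

#110F9B, #9695D3, #9B9AD5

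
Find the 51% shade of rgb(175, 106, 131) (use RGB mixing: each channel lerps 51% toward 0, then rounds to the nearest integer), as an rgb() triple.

rgb(86, 52, 64)

Per channel, c → c + 0.51(0 − c):
  R: 175 + 0.51×(0−175) = 175 − 89.25 = 85.75 → 86
  G: 106 + 0.51×(0−106) = 106 − 54.06 = 51.94 → 52
  B: 131 − 66.81 = 64.19 → 64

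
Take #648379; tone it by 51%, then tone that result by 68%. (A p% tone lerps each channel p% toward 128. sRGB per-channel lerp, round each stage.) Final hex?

#648379 is rgb(100, 131, 121).
Lerp each channel 51% toward 128:
  R: 100 + 0.51×(128−100) = 100 + 14.28 = 114.28 → 114
  G: 131 + 0.51×(128−131) = 131 − 1.53 = 129.47 → 129
  B: 121 + 3.57 = 124.57 → 125
After the tone: rgb(114, 129, 125) = #72817D.
A 68% tone moves each channel 68% toward 128:
  R: 114 + 0.68×(128−114) = 114 + 9.52 = 123.52 → 124
  G: 129 + 0.68×(128−129) = 129 − 0.68 = 128.32 → 128
  B: 125 + 0.68×(128−125) = 125 + 2.04 = 127.04 → 127
rgb(124, 128, 127) = #7C807F.

#7C807F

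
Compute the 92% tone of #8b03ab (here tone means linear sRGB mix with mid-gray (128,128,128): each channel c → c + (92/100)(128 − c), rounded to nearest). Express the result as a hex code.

#8b03ab is rgb(139, 3, 171).
Lerp each channel 92% toward 128:
  R: 139 + 0.92×(128−139) = 139 − 10.12 = 128.88 → 129
  G: 3 + 0.92×(128−3) = 3 + 115 = 118 → 118
  B: 171 + 0.92×(128−171) = 171 − 39.56 = 131.44 → 131
rgb(129, 118, 131) = #817683.

#817683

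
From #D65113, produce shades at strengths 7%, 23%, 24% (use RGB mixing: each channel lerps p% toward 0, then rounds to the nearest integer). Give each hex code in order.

#C74B12, #A53E0F, #A33E0E

#D65113 is rgb(214, 81, 19).
7%: (214 − 14.98 = 199.02→199, 81 − 5.67 = 75.33→75, 19 − 1.33 = 17.67→18) → #C74B12
23%: (214 − 49.22 = 164.78→165, 81 − 18.63 = 62.37→62, 19 − 4.37 = 14.63→15) → #A53E0F
24%: (214 − 51.36 = 162.64→163, 81 − 19.44 = 61.56→62, 19 − 4.56 = 14.44→14) → #A33E0E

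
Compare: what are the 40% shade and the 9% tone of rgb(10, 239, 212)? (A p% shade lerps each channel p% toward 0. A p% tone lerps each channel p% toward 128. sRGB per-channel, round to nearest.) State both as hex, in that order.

#068f7f, #15e5cc

40% shade:
  R: 10 − 4 = 6 → 6
  G: 239 − 95.6 = 143.4 → 143
  B: 212 − 84.8 = 127.2 → 127
  → #068f7f
9% tone:
  R: 10 + 10.62 = 20.62 → 21
  G: 239 + 0.09×(128−239) = 239 − 9.99 = 229.01 → 229
  B: 212 + 0.09×(128−212) = 212 − 7.56 = 204.44 → 204
  → #15e5cc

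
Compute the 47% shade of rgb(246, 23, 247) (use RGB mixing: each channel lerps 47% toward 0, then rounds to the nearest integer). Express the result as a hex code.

#820c83

A 47% shade moves each channel 47% toward 0:
  R: 246 − 115.62 = 130.38 → 130
  G: 23 + 0.47×(0−23) = 23 − 10.81 = 12.19 → 12
  B: 247 + 0.47×(0−247) = 247 − 116.09 = 130.91 → 131
rgb(130, 12, 131) = #820c83.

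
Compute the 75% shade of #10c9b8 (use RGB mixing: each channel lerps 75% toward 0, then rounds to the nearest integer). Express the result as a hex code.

#04322e

#10c9b8 is rgb(16, 201, 184).
A 75% shade moves each channel 75% toward 0:
  R: 16 − 12 = 4 → 4
  G: 201 + 0.75×(0−201) = 201 − 150.75 = 50.25 → 50
  B: 184 + 0.75×(0−184) = 184 − 138 = 46 → 46
rgb(4, 50, 46) = #04322e.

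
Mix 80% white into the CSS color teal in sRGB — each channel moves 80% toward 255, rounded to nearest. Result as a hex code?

CSS teal is rgb(0, 128, 128).
An 80% tint moves each channel 80% toward 255:
  R: 0 + 0.8×(255−0) = 0 + 204 = 204 → 204
  G: 128 + 101.6 = 229.6 → 230
  B: 128 + 101.6 = 229.6 → 230
rgb(204, 230, 230) = #CCE6E6.

#CCE6E6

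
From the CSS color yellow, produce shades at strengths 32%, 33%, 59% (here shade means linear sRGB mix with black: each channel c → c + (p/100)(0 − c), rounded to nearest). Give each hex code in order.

#ADAD00, #ABAB00, #696900

CSS yellow is rgb(255, 255, 0).
32%: (255 − 81.6 = 173.4→173, 255 − 81.6 = 173.4→173, 0→0) → #ADAD00
33%: (255 − 84.15 = 170.85→171, 255 − 84.15 = 170.85→171, 0→0) → #ABAB00
59%: (255 − 150.45 = 104.55→105, 255 − 150.45 = 104.55→105, 0→0) → #696900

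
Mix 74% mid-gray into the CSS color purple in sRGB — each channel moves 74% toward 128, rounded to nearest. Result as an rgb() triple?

rgb(128, 95, 128)

CSS purple is rgb(128, 0, 128).
Lerp each channel 74% toward 128:
  R: 128 + 0 = 128 → 128
  G: 0 + 0.74×(128−0) = 0 + 94.72 = 94.72 → 95
  B: 128 + 0.74×(128−128) = 128 + 0 = 128 → 128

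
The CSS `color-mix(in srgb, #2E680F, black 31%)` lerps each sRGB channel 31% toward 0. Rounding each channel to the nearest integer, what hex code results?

#20480A

#2E680F is rgb(46, 104, 15).
Per channel, c → c + 0.31(0 − c):
  R: 46 − 14.26 = 31.74 → 32
  G: 104 + 0.31×(0−104) = 104 − 32.24 = 71.76 → 72
  B: 15 + 0.31×(0−15) = 15 − 4.65 = 10.35 → 10
rgb(32, 72, 10) = #20480A.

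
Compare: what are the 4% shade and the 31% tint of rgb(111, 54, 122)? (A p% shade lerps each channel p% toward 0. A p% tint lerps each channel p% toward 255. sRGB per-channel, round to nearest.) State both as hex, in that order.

4% shade:
  R: 111 + 0.04×(0−111) = 111 − 4.44 = 106.56 → 107
  G: 54 − 2.16 = 51.84 → 52
  B: 122 + 0.04×(0−122) = 122 − 4.88 = 117.12 → 117
  → #6B3475
31% tint:
  R: 111 + 0.31×(255−111) = 111 + 44.64 = 155.64 → 156
  G: 54 + 0.31×(255−54) = 54 + 62.31 = 116.31 → 116
  B: 122 + 0.31×(255−122) = 122 + 41.23 = 163.23 → 163
  → #9C74A3

#6B3475, #9C74A3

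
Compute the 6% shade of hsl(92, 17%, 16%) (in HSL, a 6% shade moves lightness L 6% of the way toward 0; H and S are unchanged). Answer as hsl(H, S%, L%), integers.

L moves 6% from 16 toward 0: 16 − 0.96 = 15.04 → 15.
H and S are unchanged.

hsl(92, 17%, 15%)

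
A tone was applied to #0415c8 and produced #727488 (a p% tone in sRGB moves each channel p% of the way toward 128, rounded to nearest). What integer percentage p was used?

#0415c8 is rgb(4, 21, 200); #727488 is rgb(114, 116, 136).
On the R channel (widest range): 114 ≈ 4 + (p/100)(128 − 4), so p ≈ 100×(114 − 4)/(128 − 4) = 11000/124 = 88.71.
p = 89 reproduces all three channels after rounding.

89%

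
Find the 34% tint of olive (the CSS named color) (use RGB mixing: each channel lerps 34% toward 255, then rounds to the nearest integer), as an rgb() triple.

rgb(171, 171, 87)

CSS olive is rgb(128, 128, 0).
A 34% tint moves each channel 34% toward 255:
  R: 128 + 43.18 = 171.18 → 171
  G: 128 + 0.34×(255−128) = 128 + 43.18 = 171.18 → 171
  B: 0 + 86.7 = 86.7 → 87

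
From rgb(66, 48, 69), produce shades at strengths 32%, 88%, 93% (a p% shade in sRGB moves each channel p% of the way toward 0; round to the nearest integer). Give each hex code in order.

#2d212f, #080608, #050305

32%: (66 − 21.12 = 44.88→45, 48 − 15.36 = 32.64→33, 69 − 22.08 = 46.92→47) → #2d212f
88%: (66 − 58.08 = 7.92→8, 48 − 42.24 = 5.76→6, 69 − 60.72 = 8.28→8) → #080608
93%: (66 − 61.38 = 4.62→5, 48 − 44.64 = 3.36→3, 69 − 64.17 = 4.83→5) → #050305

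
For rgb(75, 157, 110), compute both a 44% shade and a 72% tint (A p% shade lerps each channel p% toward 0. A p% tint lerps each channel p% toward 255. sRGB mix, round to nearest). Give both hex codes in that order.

#2A583E, #CDE4D6

44% shade:
  R: 75 − 33 = 42 → 42
  G: 157 − 69.08 = 87.92 → 88
  B: 110 + 0.44×(0−110) = 110 − 48.4 = 61.6 → 62
  → #2A583E
72% tint:
  R: 75 + 0.72×(255−75) = 75 + 129.6 = 204.6 → 205
  G: 157 + 0.72×(255−157) = 157 + 70.56 = 227.56 → 228
  B: 110 + 0.72×(255−110) = 110 + 104.4 = 214.4 → 214
  → #CDE4D6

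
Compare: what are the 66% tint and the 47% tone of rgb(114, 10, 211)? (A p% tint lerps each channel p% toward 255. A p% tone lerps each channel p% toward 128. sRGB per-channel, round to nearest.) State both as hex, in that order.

66% tint:
  R: 114 + 0.66×(255−114) = 114 + 93.06 = 207.06 → 207
  G: 10 + 161.7 = 171.7 → 172
  B: 211 + 0.66×(255−211) = 211 + 29.04 = 240.04 → 240
  → #cfacf0
47% tone:
  R: 114 + 6.58 = 120.58 → 121
  G: 10 + 0.47×(128−10) = 10 + 55.46 = 65.46 → 65
  B: 211 + 0.47×(128−211) = 211 − 39.01 = 171.99 → 172
  → #7941ac

#cfacf0, #7941ac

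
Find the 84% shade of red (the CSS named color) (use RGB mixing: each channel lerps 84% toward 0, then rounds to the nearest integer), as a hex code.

#290000

CSS red is rgb(255, 0, 0).
An 84% shade moves each channel 84% toward 0:
  R: 255 − 214.2 = 40.8 → 41
  G: 0 + 0.84×(0−0) = 0 + 0 = 0 → 0
  B: 0 + 0.84×(0−0) = 0 + 0 = 0 → 0
rgb(41, 0, 0) = #290000.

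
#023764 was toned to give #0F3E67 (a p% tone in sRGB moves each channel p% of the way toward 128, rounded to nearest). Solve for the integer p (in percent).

#023764 is rgb(2, 55, 100); #0F3E67 is rgb(15, 62, 103).
On the R channel (widest range): 15 ≈ 2 + (p/100)(128 − 2), so p ≈ 100×(15 − 2)/(128 − 2) = 1300/126 = 10.32.
p = 10 reproduces all three channels after rounding.

10%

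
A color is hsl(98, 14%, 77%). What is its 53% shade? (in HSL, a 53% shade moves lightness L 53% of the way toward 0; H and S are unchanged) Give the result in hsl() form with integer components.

L moves 53% from 77 toward 0: 77 − 40.81 = 36.19 → 36.
H and S are unchanged.

hsl(98, 14%, 36%)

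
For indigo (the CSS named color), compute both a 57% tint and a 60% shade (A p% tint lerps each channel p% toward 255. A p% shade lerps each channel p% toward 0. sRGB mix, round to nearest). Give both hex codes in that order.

#b291c9, #1e0034

CSS indigo is rgb(75, 0, 130).
57% tint:
  R: 75 + 0.57×(255−75) = 75 + 102.6 = 177.6 → 178
  G: 0 + 145.35 = 145.35 → 145
  B: 130 + 0.57×(255−130) = 130 + 71.25 = 201.25 → 201
  → #b291c9
60% shade:
  R: 75 + 0.6×(0−75) = 75 − 45 = 30 → 30
  G: 0 + 0.6×(0−0) = 0 + 0 = 0 → 0
  B: 130 − 78 = 52 → 52
  → #1e0034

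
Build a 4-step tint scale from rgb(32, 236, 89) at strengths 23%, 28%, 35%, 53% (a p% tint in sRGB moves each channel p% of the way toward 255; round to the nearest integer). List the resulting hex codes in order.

#53f07f, #5ef187, #6ef393, #96f6b1

23%: (32 + 51.29 = 83.29→83, 236 + 4.37 = 240.37→240, 89 + 38.18 = 127.18→127) → #53f07f
28%: (32 + 62.44 = 94.44→94, 236 + 5.32 = 241.32→241, 89 + 46.48 = 135.48→135) → #5ef187
35%: (32 + 78.05 = 110.05→110, 236 + 6.65 = 242.65→243, 89 + 58.1 = 147.1→147) → #6ef393
53%: (32 + 118.19 = 150.19→150, 236 + 10.07 = 246.07→246, 89 + 87.98 = 176.98→177) → #96f6b1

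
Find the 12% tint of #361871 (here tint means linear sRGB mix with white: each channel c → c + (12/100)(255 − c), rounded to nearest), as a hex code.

#361871 is rgb(54, 24, 113).
A 12% tint moves each channel 12% toward 255:
  R: 54 + 0.12×(255−54) = 54 + 24.12 = 78.12 → 78
  G: 24 + 0.12×(255−24) = 24 + 27.72 = 51.72 → 52
  B: 113 + 0.12×(255−113) = 113 + 17.04 = 130.04 → 130
rgb(78, 52, 130) = #4e3482.

#4e3482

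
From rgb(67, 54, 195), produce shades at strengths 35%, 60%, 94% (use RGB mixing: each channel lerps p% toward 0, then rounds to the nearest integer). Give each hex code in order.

#2C237F, #1B164E, #04030C

35%: (67 − 23.45 = 43.55→44, 54 − 18.9 = 35.1→35, 195 − 68.25 = 126.75→127) → #2C237F
60%: (67 − 40.2 = 26.8→27, 54 − 32.4 = 21.6→22, 195 − 117 = 78→78) → #1B164E
94%: (67 − 62.98 = 4.02→4, 54 − 50.76 = 3.24→3, 195 − 183.3 = 11.7→12) → #04030C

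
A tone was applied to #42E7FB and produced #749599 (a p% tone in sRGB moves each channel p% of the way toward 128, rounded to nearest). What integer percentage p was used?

#42E7FB is rgb(66, 231, 251); #749599 is rgb(116, 149, 153).
On the B channel (widest range): 153 ≈ 251 + (p/100)(128 − 251), so p ≈ 100×(153 − 251)/(128 − 251) = -9800/-123 = 79.67.
p = 80 reproduces all three channels after rounding.

80%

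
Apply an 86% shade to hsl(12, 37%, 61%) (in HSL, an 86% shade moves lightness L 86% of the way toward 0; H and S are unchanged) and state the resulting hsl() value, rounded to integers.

L moves 86% from 61 toward 0: 61 − 52.46 = 8.54 → 9.
H and S are unchanged.

hsl(12, 37%, 9%)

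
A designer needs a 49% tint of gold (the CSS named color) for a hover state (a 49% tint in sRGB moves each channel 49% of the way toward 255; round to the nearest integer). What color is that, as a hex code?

#ffeb7d

CSS gold is rgb(255, 215, 0).
Lerp each channel 49% toward 255:
  R: 255 + 0.49×(255−255) = 255 + 0 = 255 → 255
  G: 215 + 19.6 = 234.6 → 235
  B: 0 + 124.95 = 124.95 → 125
rgb(255, 235, 125) = #ffeb7d.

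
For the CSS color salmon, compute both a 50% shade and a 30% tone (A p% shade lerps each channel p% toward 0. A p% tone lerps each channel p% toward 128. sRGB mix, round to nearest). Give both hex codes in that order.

#7D4039, #D58076

CSS salmon is rgb(250, 128, 114).
50% shade:
  R: 250 + 0.5×(0−250) = 250 − 125 = 125 → 125
  G: 128 + 0.5×(0−128) = 128 − 64 = 64 → 64
  B: 114 − 57 = 57 → 57
  → #7D4039
30% tone:
  R: 250 + 0.3×(128−250) = 250 − 36.6 = 213.4 → 213
  G: 128 + 0 = 128 → 128
  B: 114 + 0.3×(128−114) = 114 + 4.2 = 118.2 → 118
  → #D58076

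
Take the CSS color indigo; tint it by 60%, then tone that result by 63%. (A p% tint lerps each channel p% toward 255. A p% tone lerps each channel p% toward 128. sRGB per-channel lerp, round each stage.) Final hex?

CSS indigo is rgb(75, 0, 130).
Lerp each channel 60% toward 255:
  R: 75 + 0.6×(255−75) = 75 + 108 = 183 → 183
  G: 0 + 0.6×(255−0) = 0 + 153 = 153 → 153
  B: 130 + 0.6×(255−130) = 130 + 75 = 205 → 205
After the tint: rgb(183, 153, 205) = #b799cd.
A 63% tone moves each channel 63% toward 128:
  R: 183 − 34.65 = 148.35 → 148
  G: 153 + 0.63×(128−153) = 153 − 15.75 = 137.25 → 137
  B: 205 − 48.51 = 156.49 → 156
rgb(148, 137, 156) = #94899c.

#94899c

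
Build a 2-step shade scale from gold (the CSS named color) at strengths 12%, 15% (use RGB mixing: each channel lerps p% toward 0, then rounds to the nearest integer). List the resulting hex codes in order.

CSS gold is rgb(255, 215, 0).
12%: (255 − 30.6 = 224.4→224, 215 − 25.8 = 189.2→189, 0→0) → #e0bd00
15%: (255 − 38.25 = 216.75→217, 215 − 32.25 = 182.75→183, 0→0) → #d9b700

#e0bd00, #d9b700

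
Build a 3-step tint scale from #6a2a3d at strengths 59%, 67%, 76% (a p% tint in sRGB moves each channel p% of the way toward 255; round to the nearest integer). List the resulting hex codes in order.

#6a2a3d is rgb(106, 42, 61).
59%: (106 + 87.91 = 193.91→194, 42 + 125.67 = 167.67→168, 61 + 114.46 = 175.46→175) → #c2a8af
67%: (106 + 99.83 = 205.83→206, 42 + 142.71 = 184.71→185, 61 + 129.98 = 190.98→191) → #ceb9bf
76%: (106 + 113.24 = 219.24→219, 42 + 161.88 = 203.88→204, 61 + 147.44 = 208.44→208) → #dbccd0

#c2a8af, #ceb9bf, #dbccd0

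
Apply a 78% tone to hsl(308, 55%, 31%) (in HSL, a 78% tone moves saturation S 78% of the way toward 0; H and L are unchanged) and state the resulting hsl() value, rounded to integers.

hsl(308, 12%, 31%)

S moves 78% from 55 toward 0: 55 − 42.9 = 12.1 → 12.
H and L are unchanged.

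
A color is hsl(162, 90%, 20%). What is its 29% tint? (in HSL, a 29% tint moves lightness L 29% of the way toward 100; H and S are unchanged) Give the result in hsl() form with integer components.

hsl(162, 90%, 43%)

L moves 29% from 20 toward 100: 20 + 23.2 = 43.2 → 43.
H and S are unchanged.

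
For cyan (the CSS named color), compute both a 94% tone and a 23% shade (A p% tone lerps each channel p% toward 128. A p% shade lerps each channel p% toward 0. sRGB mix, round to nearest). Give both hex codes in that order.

CSS cyan is rgb(0, 255, 255).
94% tone:
  R: 0 + 120.32 = 120.32 → 120
  G: 255 + 0.94×(128−255) = 255 − 119.38 = 135.62 → 136
  B: 255 − 119.38 = 135.62 → 136
  → #788888
23% shade:
  R: 0 + 0 = 0 → 0
  G: 255 + 0.23×(0−255) = 255 − 58.65 = 196.35 → 196
  B: 255 − 58.65 = 196.35 → 196
  → #00c4c4

#788888, #00c4c4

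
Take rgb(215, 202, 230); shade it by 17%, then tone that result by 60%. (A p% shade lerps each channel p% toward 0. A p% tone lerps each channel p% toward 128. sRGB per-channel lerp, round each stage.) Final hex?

Per channel, c → c + 0.17(0 − c):
  R: 215 − 36.55 = 178.45 → 178
  G: 202 + 0.17×(0−202) = 202 − 34.34 = 167.66 → 168
  B: 230 − 39.1 = 190.9 → 191
After the shade: rgb(178, 168, 191) = #B2A8BF.
Per channel, c → c + 0.6(128 − c):
  R: 178 + 0.6×(128−178) = 178 − 30 = 148 → 148
  G: 168 + 0.6×(128−168) = 168 − 24 = 144 → 144
  B: 191 + 0.6×(128−191) = 191 − 37.8 = 153.2 → 153
rgb(148, 144, 153) = #949099.

#949099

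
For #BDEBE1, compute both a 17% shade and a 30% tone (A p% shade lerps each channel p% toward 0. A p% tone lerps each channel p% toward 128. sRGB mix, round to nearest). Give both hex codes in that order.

#BDEBE1 is rgb(189, 235, 225).
17% shade:
  R: 189 + 0.17×(0−189) = 189 − 32.13 = 156.87 → 157
  G: 235 − 39.95 = 195.05 → 195
  B: 225 − 38.25 = 186.75 → 187
  → #9DC3BB
30% tone:
  R: 189 + 0.3×(128−189) = 189 − 18.3 = 170.7 → 171
  G: 235 + 0.3×(128−235) = 235 − 32.1 = 202.9 → 203
  B: 225 + 0.3×(128−225) = 225 − 29.1 = 195.9 → 196
  → #ABCBC4

#9DC3BB, #ABCBC4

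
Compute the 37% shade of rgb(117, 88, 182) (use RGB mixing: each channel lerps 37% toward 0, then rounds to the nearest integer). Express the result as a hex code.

Per channel, c → c + 0.37(0 − c):
  R: 117 − 43.29 = 73.71 → 74
  G: 88 − 32.56 = 55.44 → 55
  B: 182 − 67.34 = 114.66 → 115
rgb(74, 55, 115) = #4a3773.

#4a3773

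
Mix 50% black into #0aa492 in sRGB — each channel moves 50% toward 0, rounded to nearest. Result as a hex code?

#0aa492 is rgb(10, 164, 146).
Per channel, c → c + 0.5(0 − c):
  R: 10 − 5 = 5 → 5
  G: 164 + 0.5×(0−164) = 164 − 82 = 82 → 82
  B: 146 + 0.5×(0−146) = 146 − 73 = 73 → 73
rgb(5, 82, 73) = #055249.

#055249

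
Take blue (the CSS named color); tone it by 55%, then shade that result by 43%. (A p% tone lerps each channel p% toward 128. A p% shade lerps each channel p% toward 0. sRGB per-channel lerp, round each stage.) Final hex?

CSS blue is rgb(0, 0, 255).
Lerp each channel 55% toward 128:
  R: 0 + 0.55×(128−0) = 0 + 70.4 = 70.4 → 70
  G: 0 + 0.55×(128−0) = 0 + 70.4 = 70.4 → 70
  B: 255 − 69.85 = 185.15 → 185
After the tone: rgb(70, 70, 185) = #4646b9.
Lerp each channel 43% toward 0:
  R: 70 + 0.43×(0−70) = 70 − 30.1 = 39.9 → 40
  G: 70 − 30.1 = 39.9 → 40
  B: 185 + 0.43×(0−185) = 185 − 79.55 = 105.45 → 105
rgb(40, 40, 105) = #282869.

#282869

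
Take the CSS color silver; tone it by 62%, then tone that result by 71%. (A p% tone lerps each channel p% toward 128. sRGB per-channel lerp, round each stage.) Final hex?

#878787

CSS silver is rgb(192, 192, 192).
A 62% tone moves each channel 62% toward 128:
  R: 192 − 39.68 = 152.32 → 152
  G: 192 + 0.62×(128−192) = 192 − 39.68 = 152.32 → 152
  B: 192 + 0.62×(128−192) = 192 − 39.68 = 152.32 → 152
After the tone: rgb(152, 152, 152) = #989898.
A 71% tone moves each channel 71% toward 128:
  R: 152 + 0.71×(128−152) = 152 − 17.04 = 134.96 → 135
  G: 152 + 0.71×(128−152) = 152 − 17.04 = 134.96 → 135
  B: 152 + 0.71×(128−152) = 152 − 17.04 = 134.96 → 135
rgb(135, 135, 135) = #878787.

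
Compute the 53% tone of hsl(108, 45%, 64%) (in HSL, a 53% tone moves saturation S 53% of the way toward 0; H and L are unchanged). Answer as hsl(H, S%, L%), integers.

hsl(108, 21%, 64%)

S moves 53% from 45 toward 0: 45 − 23.85 = 21.15 → 21.
H and L are unchanged.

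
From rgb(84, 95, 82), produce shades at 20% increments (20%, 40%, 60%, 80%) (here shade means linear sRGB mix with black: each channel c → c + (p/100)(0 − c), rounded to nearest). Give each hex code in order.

20%: (84 − 16.8 = 67.2→67, 95 − 19 = 76→76, 82 − 16.4 = 65.6→66) → #434c42
40%: (84 − 33.6 = 50.4→50, 95 − 38 = 57→57, 82 − 32.8 = 49.2→49) → #323931
60%: (84 − 50.4 = 33.6→34, 95 − 57 = 38→38, 82 − 49.2 = 32.8→33) → #222621
80%: (84 − 67.2 = 16.8→17, 95 − 76 = 19→19, 82 − 65.6 = 16.4→16) → #111310

#434c42, #323931, #222621, #111310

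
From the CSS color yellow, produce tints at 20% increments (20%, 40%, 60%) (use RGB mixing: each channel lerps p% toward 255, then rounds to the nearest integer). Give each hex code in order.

CSS yellow is rgb(255, 255, 0).
20%: (255→255, 255→255, 0 + 51 = 51→51) → #FFFF33
40%: (255→255, 255→255, 0 + 102 = 102→102) → #FFFF66
60%: (255→255, 255→255, 0 + 153 = 153→153) → #FFFF99

#FFFF33, #FFFF66, #FFFF99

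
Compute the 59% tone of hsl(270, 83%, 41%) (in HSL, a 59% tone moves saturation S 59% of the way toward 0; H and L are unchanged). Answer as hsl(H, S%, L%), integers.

S moves 59% from 83 toward 0: 83 − 48.97 = 34.03 → 34.
H and L are unchanged.

hsl(270, 34%, 41%)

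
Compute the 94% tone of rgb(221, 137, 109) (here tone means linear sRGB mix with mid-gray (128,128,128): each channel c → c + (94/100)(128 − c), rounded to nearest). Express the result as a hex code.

Per channel, c → c + 0.94(128 − c):
  R: 221 + 0.94×(128−221) = 221 − 87.42 = 133.58 → 134
  G: 137 + 0.94×(128−137) = 137 − 8.46 = 128.54 → 129
  B: 109 + 17.86 = 126.86 → 127
rgb(134, 129, 127) = #86817F.

#86817F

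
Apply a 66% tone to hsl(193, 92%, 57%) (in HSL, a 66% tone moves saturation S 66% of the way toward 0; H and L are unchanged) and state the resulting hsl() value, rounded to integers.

hsl(193, 31%, 57%)

S moves 66% from 92 toward 0: 92 − 60.72 = 31.28 → 31.
H and L are unchanged.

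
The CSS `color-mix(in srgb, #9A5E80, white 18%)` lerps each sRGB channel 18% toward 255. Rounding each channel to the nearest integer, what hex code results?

#AC7B97

#9A5E80 is rgb(154, 94, 128).
Lerp each channel 18% toward 255:
  R: 154 + 18.18 = 172.18 → 172
  G: 94 + 0.18×(255−94) = 94 + 28.98 = 122.98 → 123
  B: 128 + 22.86 = 150.86 → 151
rgb(172, 123, 151) = #AC7B97.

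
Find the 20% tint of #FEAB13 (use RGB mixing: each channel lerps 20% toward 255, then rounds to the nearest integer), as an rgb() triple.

rgb(254, 188, 66)

#FEAB13 is rgb(254, 171, 19).
Lerp each channel 20% toward 255:
  R: 254 + 0.2×(255−254) = 254 + 0.2 = 254.2 → 254
  G: 171 + 16.8 = 187.8 → 188
  B: 19 + 0.2×(255−19) = 19 + 47.2 = 66.2 → 66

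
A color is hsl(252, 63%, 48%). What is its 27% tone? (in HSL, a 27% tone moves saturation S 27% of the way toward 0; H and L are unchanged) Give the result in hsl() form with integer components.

S moves 27% from 63 toward 0: 63 − 17.01 = 45.99 → 46.
H and L are unchanged.

hsl(252, 46%, 48%)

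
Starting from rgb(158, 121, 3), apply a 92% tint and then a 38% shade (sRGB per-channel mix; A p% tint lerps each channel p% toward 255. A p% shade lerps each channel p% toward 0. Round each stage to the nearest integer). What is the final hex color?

#999792

A 92% tint moves each channel 92% toward 255:
  R: 158 + 0.92×(255−158) = 158 + 89.24 = 247.24 → 247
  G: 121 + 123.28 = 244.28 → 244
  B: 3 + 0.92×(255−3) = 3 + 231.84 = 234.84 → 235
After the tint: rgb(247, 244, 235) = #F7F4EB.
A 38% shade moves each channel 38% toward 0:
  R: 247 + 0.38×(0−247) = 247 − 93.86 = 153.14 → 153
  G: 244 + 0.38×(0−244) = 244 − 92.72 = 151.28 → 151
  B: 235 + 0.38×(0−235) = 235 − 89.3 = 145.7 → 146
rgb(153, 151, 146) = #999792.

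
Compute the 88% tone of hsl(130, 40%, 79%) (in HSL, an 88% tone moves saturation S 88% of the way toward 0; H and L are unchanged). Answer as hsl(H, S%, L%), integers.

hsl(130, 5%, 79%)

S moves 88% from 40 toward 0: 40 − 35.2 = 4.8 → 5.
H and L are unchanged.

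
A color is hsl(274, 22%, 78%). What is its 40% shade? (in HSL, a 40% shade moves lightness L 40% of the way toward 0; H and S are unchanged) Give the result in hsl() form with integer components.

L moves 40% from 78 toward 0: 78 − 31.2 = 46.8 → 47.
H and S are unchanged.

hsl(274, 22%, 47%)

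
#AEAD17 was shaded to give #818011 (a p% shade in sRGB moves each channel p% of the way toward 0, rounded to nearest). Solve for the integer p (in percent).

26%

#AEAD17 is rgb(174, 173, 23); #818011 is rgb(129, 128, 17).
On the R channel (widest range): 129 ≈ 174 + (p/100)(0 − 174), so p ≈ 100×(129 − 174)/(0 − 174) = -4500/-174 = 25.86.
p = 26 reproduces all three channels after rounding.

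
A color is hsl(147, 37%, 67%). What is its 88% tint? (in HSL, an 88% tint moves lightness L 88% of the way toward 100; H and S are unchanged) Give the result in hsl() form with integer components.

hsl(147, 37%, 96%)

L moves 88% from 67 toward 100: 67 + 29.04 = 96.04 → 96.
H and S are unchanged.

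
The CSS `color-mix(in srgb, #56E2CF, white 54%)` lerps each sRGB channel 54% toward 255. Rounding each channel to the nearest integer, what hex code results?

#56E2CF is rgb(86, 226, 207).
Per channel, c → c + 0.54(255 − c):
  R: 86 + 0.54×(255−86) = 86 + 91.26 = 177.26 → 177
  G: 226 + 0.54×(255−226) = 226 + 15.66 = 241.66 → 242
  B: 207 + 0.54×(255−207) = 207 + 25.92 = 232.92 → 233
rgb(177, 242, 233) = #B1F2E9.

#B1F2E9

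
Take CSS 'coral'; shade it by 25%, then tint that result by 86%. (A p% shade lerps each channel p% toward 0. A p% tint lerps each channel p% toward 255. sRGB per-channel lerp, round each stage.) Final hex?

CSS coral is rgb(255, 127, 80).
Lerp each channel 25% toward 0:
  R: 255 − 63.75 = 191.25 → 191
  G: 127 − 31.75 = 95.25 → 95
  B: 80 + 0.25×(0−80) = 80 − 20 = 60 → 60
After the shade: rgb(191, 95, 60) = #BF5F3C.
Per channel, c → c + 0.86(255 − c):
  R: 191 + 0.86×(255−191) = 191 + 55.04 = 246.04 → 246
  G: 95 + 0.86×(255−95) = 95 + 137.6 = 232.6 → 233
  B: 60 + 0.86×(255−60) = 60 + 167.7 = 227.7 → 228
rgb(246, 233, 228) = #F6E9E4.

#F6E9E4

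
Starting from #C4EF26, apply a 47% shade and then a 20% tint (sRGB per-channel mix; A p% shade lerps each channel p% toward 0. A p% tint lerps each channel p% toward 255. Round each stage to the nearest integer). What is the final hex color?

#869943

#C4EF26 is rgb(196, 239, 38).
Lerp each channel 47% toward 0:
  R: 196 + 0.47×(0−196) = 196 − 92.12 = 103.88 → 104
  G: 239 + 0.47×(0−239) = 239 − 112.33 = 126.67 → 127
  B: 38 − 17.86 = 20.14 → 20
After the shade: rgb(104, 127, 20) = #687F14.
Lerp each channel 20% toward 255:
  R: 104 + 0.2×(255−104) = 104 + 30.2 = 134.2 → 134
  G: 127 + 0.2×(255−127) = 127 + 25.6 = 152.6 → 153
  B: 20 + 0.2×(255−20) = 20 + 47 = 67 → 67
rgb(134, 153, 67) = #869943.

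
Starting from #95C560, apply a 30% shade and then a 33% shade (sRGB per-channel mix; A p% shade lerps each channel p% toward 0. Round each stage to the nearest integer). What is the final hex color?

#95C560 is rgb(149, 197, 96).
Lerp each channel 30% toward 0:
  R: 149 − 44.7 = 104.3 → 104
  G: 197 + 0.3×(0−197) = 197 − 59.1 = 137.9 → 138
  B: 96 + 0.3×(0−96) = 96 − 28.8 = 67.2 → 67
After the shade: rgb(104, 138, 67) = #688A43.
Per channel, c → c + 0.33(0 − c):
  R: 104 + 0.33×(0−104) = 104 − 34.32 = 69.68 → 70
  G: 138 + 0.33×(0−138) = 138 − 45.54 = 92.46 → 92
  B: 67 + 0.33×(0−67) = 67 − 22.11 = 44.89 → 45
rgb(70, 92, 45) = #465C2D.

#465C2D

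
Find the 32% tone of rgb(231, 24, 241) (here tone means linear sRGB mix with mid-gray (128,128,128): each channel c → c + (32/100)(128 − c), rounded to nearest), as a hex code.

Lerp each channel 32% toward 128:
  R: 231 + 0.32×(128−231) = 231 − 32.96 = 198.04 → 198
  G: 24 + 33.28 = 57.28 → 57
  B: 241 + 0.32×(128−241) = 241 − 36.16 = 204.84 → 205
rgb(198, 57, 205) = #c639cd.

#c639cd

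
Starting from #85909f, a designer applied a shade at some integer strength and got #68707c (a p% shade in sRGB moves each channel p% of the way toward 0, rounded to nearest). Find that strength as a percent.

#85909f is rgb(133, 144, 159); #68707c is rgb(104, 112, 124).
On the B channel (widest range): 124 ≈ 159 + (p/100)(0 − 159), so p ≈ 100×(124 − 159)/(0 − 159) = -3500/-159 = 22.01.
p = 22 reproduces all three channels after rounding.

22%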